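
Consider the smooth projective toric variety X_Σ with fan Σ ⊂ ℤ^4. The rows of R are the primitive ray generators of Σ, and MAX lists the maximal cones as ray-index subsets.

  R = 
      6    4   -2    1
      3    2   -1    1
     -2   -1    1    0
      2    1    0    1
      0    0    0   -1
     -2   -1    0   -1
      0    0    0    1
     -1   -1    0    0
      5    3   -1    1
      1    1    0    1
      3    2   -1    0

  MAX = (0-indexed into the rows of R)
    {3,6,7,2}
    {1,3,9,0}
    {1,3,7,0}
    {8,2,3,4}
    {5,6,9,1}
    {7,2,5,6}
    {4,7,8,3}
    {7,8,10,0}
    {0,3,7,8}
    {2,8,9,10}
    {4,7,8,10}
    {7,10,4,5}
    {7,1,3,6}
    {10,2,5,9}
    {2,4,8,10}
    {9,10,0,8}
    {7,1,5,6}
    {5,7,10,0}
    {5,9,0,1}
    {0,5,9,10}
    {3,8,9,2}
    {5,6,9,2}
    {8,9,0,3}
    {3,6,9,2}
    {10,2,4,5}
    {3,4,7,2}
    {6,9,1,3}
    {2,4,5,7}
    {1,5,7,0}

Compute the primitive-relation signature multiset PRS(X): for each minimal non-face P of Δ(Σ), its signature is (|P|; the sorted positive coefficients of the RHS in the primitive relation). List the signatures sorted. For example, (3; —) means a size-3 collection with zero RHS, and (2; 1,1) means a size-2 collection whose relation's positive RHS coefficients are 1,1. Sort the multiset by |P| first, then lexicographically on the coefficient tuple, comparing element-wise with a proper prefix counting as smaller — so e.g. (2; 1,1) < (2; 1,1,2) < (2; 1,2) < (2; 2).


Minimal non-faces — 17 found among 11 rays, 29 max cones:

  {3,5}:  v_{3} + v_{5} = 0  so sig = (2; —)
  {4,6}:  v_{4} + v_{6} = 0  so sig = (2; —)
  {1,2}:  v_{1} + v_{2} = v_{9}  so sig = (2; 1)
  {1,4}:  v_{1} + v_{4} = v_{10}  so sig = (2; 1)
  {1,10}:  v_{1} + v_{10} = v_{0}  so sig = (2; 1)
  {3,10}:  v_{3} + v_{10} = v_{8}  so sig = (2; 1)
  {5,8}:  v_{5} + v_{8} = v_{10}  so sig = (2; 1)
  {6,10}:  v_{6} + v_{10} = v_{1}  so sig = (2; 1)
  {7,9}:  v_{7} + v_{9} = v_{6}  so sig = (2; 1)
  {0,2}:  v_{0} + v_{2} = v_{9} + v_{10}  so sig = (2; 1,1)
  {1,8}:  v_{1} + v_{8} = v_{0} + v_{3}  so sig = (2; 1,1)
  {4,9}:  v_{4} + v_{9} = v_{2} + v_{10}  so sig = (2; 1,1)
  {6,8}:  v_{6} + v_{8} = v_{1} + v_{3}  so sig = (2; 1,1)
  {0,4}:  v_{0} + v_{4} = 2·v_{10}  so sig = (2; 2)
  {0,6}:  v_{0} + v_{6} = 2·v_{1}  so sig = (2; 2)
  {2,7,10}:  v_{2} + v_{7} + v_{10} = 0  so sig = (3; —)
  {2,7,8}:  v_{2} + v_{7} + v_{8} = v_{3}  so sig = (3; 1)

so the primitive-relation signature multiset is
{ (2; —) ×2,  (2; 1) ×7,  (2; 1,1) ×4,  (2; 2) ×2,  (3; —),  (3; 1) }


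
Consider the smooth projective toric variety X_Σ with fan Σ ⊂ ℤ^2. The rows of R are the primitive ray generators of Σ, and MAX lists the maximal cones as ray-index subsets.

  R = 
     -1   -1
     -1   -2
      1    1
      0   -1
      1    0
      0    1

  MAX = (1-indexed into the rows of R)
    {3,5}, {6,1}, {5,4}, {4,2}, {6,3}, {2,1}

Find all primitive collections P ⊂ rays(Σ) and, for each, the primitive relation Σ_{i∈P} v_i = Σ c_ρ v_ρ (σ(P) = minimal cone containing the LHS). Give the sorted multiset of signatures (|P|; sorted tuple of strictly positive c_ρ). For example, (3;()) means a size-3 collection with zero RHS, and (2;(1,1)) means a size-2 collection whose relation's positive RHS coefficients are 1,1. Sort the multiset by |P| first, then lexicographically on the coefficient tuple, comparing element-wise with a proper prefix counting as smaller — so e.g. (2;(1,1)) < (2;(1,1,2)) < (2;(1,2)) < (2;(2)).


Σ has 9 primitive collections:

  {1,3}:  v_{1} + v_{3} = 0  so sig = (2;())
  {4,6}:  v_{4} + v_{6} = 0  so sig = (2;())
  {1,4}:  v_{1} + v_{4} = v_{2}  so sig = (2;(1))
  {1,5}:  v_{1} + v_{5} = v_{4}  so sig = (2;(1))
  {2,3}:  v_{2} + v_{3} = v_{4}  so sig = (2;(1))
  {2,6}:  v_{2} + v_{6} = v_{1}  so sig = (2;(1))
  {3,4}:  v_{3} + v_{4} = v_{5}  so sig = (2;(1))
  {5,6}:  v_{5} + v_{6} = v_{3}  so sig = (2;(1))
  {2,5}:  v_{2} + v_{5} = 2·v_{4}  so sig = (2;(2))

Hence PRS(X_Σ) =
    (2;())
    (2;())
    (2;(1))
    (2;(1))
    (2;(1))
    (2;(1))
    (2;(1))
    (2;(1))
    (2;(2))


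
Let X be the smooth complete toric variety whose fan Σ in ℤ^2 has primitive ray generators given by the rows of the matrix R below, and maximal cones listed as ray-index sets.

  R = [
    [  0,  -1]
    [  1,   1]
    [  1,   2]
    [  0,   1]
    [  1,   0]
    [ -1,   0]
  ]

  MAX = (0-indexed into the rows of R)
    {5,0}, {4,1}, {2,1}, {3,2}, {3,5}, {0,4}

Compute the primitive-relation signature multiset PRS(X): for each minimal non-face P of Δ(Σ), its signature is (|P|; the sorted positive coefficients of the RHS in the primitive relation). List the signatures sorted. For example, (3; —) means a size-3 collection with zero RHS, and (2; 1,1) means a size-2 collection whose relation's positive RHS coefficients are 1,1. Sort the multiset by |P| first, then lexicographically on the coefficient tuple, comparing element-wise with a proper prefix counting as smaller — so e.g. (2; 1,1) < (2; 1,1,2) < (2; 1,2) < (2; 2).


9 minimal non-faces of Δ(Σ) (on 6 rays):

  • {0,3}:  v_{0} + v_{3} = 0 — sig = (2; —)
  • {4,5}:  v_{4} + v_{5} = 0 — sig = (2; —)
  • {0,1}:  v_{0} + v_{1} = v_{4} — sig = (2; 1)
  • {0,2}:  v_{0} + v_{2} = v_{1} — sig = (2; 1)
  • {1,3}:  v_{1} + v_{3} = v_{2} — sig = (2; 1)
  • {1,5}:  v_{1} + v_{5} = v_{3} — sig = (2; 1)
  • {3,4}:  v_{3} + v_{4} = v_{1} — sig = (2; 1)
  • {2,4}:  v_{2} + v_{4} = 2·v_{1} — sig = (2; 2)
  • {2,5}:  v_{2} + v_{5} = 2·v_{3} — sig = (2; 2)

Signatures (|P|; sorted positive RHS coefficients), sorted:
[(2; —), (2; —), (2; 1), (2; 1), (2; 1), (2; 1), (2; 1), (2; 2), (2; 2)]


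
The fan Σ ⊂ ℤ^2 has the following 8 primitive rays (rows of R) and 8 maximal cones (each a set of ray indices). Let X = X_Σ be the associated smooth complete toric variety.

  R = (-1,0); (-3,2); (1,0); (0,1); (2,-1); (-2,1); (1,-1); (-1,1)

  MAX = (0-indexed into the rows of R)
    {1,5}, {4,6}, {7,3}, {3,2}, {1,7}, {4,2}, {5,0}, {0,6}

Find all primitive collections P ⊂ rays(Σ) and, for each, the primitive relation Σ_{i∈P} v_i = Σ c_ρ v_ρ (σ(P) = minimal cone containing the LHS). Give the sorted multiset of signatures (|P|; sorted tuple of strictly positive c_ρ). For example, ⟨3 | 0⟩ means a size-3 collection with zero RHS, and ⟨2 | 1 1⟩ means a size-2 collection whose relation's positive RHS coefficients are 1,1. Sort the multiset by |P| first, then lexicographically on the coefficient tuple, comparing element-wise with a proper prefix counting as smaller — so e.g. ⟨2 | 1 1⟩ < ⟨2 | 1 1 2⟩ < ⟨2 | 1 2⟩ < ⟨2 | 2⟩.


Δ(Σ) — 8 vertices, 20 min non-faces:

  P = {0,2}:  v_{0} + v_{2} = 0 ; sig = ⟨2 | 0⟩
  P = {4,5}:  v_{4} + v_{5} = 0 ; sig = ⟨2 | 0⟩
  P = {6,7}:  v_{6} + v_{7} = 0 ; sig = ⟨2 | 0⟩
  P = {0,3}:  v_{0} + v_{3} = v_{7} ; sig = ⟨2 | 1⟩
  P = {0,4}:  v_{0} + v_{4} = v_{6} ; sig = ⟨2 | 1⟩
  P = {0,7}:  v_{0} + v_{7} = v_{5} ; sig = ⟨2 | 1⟩
  P = {1,4}:  v_{1} + v_{4} = v_{7} ; sig = ⟨2 | 1⟩
  P = {1,6}:  v_{1} + v_{6} = v_{5} ; sig = ⟨2 | 1⟩
  P = {2,5}:  v_{2} + v_{5} = v_{7} ; sig = ⟨2 | 1⟩
  P = {2,6}:  v_{2} + v_{6} = v_{4} ; sig = ⟨2 | 1⟩
  P = {2,7}:  v_{2} + v_{7} = v_{3} ; sig = ⟨2 | 1⟩
  P = {3,6}:  v_{3} + v_{6} = v_{2} ; sig = ⟨2 | 1⟩
  P = {4,7}:  v_{4} + v_{7} = v_{2} ; sig = ⟨2 | 1⟩
  P = {5,6}:  v_{5} + v_{6} = v_{0} ; sig = ⟨2 | 1⟩
  P = {5,7}:  v_{5} + v_{7} = v_{1} ; sig = ⟨2 | 1⟩
  P = {0,1}:  v_{0} + v_{1} = 2·v_{5} ; sig = ⟨2 | 2⟩
  P = {1,2}:  v_{1} + v_{2} = 2·v_{7} ; sig = ⟨2 | 2⟩
  P = {3,4}:  v_{3} + v_{4} = 2·v_{2} ; sig = ⟨2 | 2⟩
  P = {3,5}:  v_{3} + v_{5} = 2·v_{7} ; sig = ⟨2 | 2⟩
  P = {1,3}:  v_{1} + v_{3} = 3·v_{7} ; sig = ⟨2 | 3⟩

Sorted signature multiset PRS(X):
{ ⟨2 | 0⟩ ×3,  ⟨2 | 1⟩ ×12,  ⟨2 | 2⟩ ×4,  ⟨2 | 3⟩ }


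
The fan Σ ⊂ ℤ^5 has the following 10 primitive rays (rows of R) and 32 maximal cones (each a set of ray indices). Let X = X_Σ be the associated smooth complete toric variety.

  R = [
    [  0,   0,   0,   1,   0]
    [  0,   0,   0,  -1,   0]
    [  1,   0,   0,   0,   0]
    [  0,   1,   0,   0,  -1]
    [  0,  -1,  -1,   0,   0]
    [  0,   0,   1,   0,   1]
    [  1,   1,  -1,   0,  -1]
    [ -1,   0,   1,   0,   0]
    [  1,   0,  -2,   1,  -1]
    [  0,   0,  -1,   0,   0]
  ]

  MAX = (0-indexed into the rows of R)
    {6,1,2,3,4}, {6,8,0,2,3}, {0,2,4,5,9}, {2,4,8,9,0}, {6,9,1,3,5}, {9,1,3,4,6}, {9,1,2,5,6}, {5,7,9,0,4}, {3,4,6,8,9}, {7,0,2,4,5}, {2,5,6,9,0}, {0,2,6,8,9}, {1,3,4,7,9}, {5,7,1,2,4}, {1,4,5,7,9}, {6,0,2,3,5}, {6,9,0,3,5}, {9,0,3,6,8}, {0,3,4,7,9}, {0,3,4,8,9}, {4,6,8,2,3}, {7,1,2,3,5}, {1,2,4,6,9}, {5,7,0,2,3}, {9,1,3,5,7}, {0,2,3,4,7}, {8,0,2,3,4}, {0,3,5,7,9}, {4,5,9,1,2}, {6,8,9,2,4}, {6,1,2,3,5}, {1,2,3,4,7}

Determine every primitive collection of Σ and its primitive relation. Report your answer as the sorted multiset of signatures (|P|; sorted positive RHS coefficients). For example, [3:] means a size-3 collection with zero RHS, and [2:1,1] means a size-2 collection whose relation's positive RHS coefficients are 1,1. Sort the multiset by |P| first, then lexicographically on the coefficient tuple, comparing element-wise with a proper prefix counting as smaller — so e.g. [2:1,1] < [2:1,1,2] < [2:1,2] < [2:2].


10 minimal non-faces of Δ(Σ) (on 10 rays):

  P={0,1}:  v_{0} + v_{1} = 0 — sig = [2:]
  P={6,7}:  v_{6} + v_{7} = v_{3} — sig = [2:1]
  P={1,8}:  v_{1} + v_{8} = v_{4} + v_{6} — sig = [2:1,1]
  P={5,8}:  v_{5} + v_{8} = v_{0} + v_{2} + v_{9} — sig = [2:1,1,1]
  P={7,8}:  v_{7} + v_{8} = v_{0} + v_{3} + v_{4} — sig = [2:1,1,1]
  P={2,7,9}:  v_{2} + v_{7} + v_{9} = 0 — sig = [3:]
  P={3,4,5}:  v_{3} + v_{4} + v_{5} = 0 — sig = [3:]
  P={0,4,6}:  v_{0} + v_{4} + v_{6} = v_{8} — sig = [3:1]
  P={2,3,9}:  v_{2} + v_{3} + v_{9} = v_{6} — sig = [3:1]
  P={4,5,6}:  v_{4} + v_{5} + v_{6} = v_{2} + v_{9} — sig = [3:1,1]

Signatures (|P|; sorted positive RHS coefficients), sorted:
    |P|=2: 5 collections, coeffs (), (1), (1,1), (1,1,1), (1,1,1)
    |P|=3: 5 collections, coeffs (), (), (1), (1), (1,1)


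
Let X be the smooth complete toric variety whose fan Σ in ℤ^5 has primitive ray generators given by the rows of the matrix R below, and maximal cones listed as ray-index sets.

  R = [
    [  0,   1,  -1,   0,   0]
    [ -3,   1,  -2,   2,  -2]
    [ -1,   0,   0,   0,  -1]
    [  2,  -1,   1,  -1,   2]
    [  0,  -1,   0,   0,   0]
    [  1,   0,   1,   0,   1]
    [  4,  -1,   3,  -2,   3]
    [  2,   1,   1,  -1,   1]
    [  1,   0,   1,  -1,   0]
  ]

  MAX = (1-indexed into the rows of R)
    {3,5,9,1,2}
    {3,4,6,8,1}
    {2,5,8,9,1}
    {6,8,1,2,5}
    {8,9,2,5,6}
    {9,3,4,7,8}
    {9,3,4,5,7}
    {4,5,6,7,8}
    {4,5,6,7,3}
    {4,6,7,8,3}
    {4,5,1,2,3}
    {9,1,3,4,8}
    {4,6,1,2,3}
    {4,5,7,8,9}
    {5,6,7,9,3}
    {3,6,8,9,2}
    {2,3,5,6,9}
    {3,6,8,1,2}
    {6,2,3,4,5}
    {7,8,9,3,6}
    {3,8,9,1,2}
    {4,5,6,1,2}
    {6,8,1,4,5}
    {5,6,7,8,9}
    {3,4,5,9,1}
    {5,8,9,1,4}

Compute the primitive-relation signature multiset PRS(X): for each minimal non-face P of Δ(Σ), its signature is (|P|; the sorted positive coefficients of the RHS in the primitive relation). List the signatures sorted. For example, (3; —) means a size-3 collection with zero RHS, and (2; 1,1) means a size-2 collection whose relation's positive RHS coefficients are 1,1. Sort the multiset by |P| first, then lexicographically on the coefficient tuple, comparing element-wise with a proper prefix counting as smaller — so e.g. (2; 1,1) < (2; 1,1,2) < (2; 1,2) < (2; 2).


Σ has 8 primitive collections:

  • {2,7}:  v_{2} + v_{7} = v_{6}  so sig = (2; 1)
  • {1,7}:  v_{1} + v_{7} = v_{4} + v_{8}  so sig = (2; 1,1)
  • {2,4,9}:  v_{2} + v_{4} + v_{9} = 0  so sig = (3; —)
  • {1,6,9}:  v_{1} + v_{6} + v_{9} = v_{8}  so sig = (3; 1)
  • {3,5,8}:  v_{3} + v_{5} + v_{8} = v_{9}  so sig = (3; 1)
  • {4,6,9}:  v_{4} + v_{6} + v_{9} = v_{7}  so sig = (3; 1)
  • {2,4,8}:  v_{2} + v_{4} + v_{8} = v_{1} + v_{6}  so sig = (3; 1,1)
  • {1,3,5,6}:  v_{1} + v_{3} + v_{5} + v_{6} = 0  so sig = (4; —)

Sorted signature multiset PRS(X):
{ (2; 1),  (2; 1,1),  (3; —),  (3; 1) ×3,  (3; 1,1),  (4; —) }


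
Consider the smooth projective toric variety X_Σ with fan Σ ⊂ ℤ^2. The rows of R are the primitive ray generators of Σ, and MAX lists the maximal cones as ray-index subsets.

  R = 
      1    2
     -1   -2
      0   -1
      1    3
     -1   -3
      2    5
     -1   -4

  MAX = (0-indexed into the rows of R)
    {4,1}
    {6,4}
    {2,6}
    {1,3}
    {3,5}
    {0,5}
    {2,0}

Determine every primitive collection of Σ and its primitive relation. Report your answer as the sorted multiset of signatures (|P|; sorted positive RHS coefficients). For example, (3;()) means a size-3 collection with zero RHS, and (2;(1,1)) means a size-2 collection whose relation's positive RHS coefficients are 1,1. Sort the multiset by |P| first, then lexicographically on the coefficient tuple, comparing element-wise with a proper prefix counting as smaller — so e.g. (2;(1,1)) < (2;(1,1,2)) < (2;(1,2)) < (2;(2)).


Σ has 14 primitive collections:

  P = {0,1}:  v_{0} + v_{1} = 0 — sig = (2;())
  P = {3,4}:  v_{3} + v_{4} = 0 — sig = (2;())
  P = {0,3}:  v_{0} + v_{3} = v_{5} — sig = (2;(1))
  P = {0,4}:  v_{0} + v_{4} = v_{2} — sig = (2;(1))
  P = {1,2}:  v_{1} + v_{2} = v_{4} — sig = (2;(1))
  P = {1,5}:  v_{1} + v_{5} = v_{3} — sig = (2;(1))
  P = {2,3}:  v_{2} + v_{3} = v_{0} — sig = (2;(1))
  P = {2,4}:  v_{2} + v_{4} = v_{6} — sig = (2;(1))
  P = {3,6}:  v_{3} + v_{6} = v_{2} — sig = (2;(1))
  P = {4,5}:  v_{4} + v_{5} = v_{0} — sig = (2;(1))
  P = {5,6}:  v_{5} + v_{6} = v_{0} + v_{2} — sig = (2;(1,1))
  P = {0,6}:  v_{0} + v_{6} = 2·v_{2} — sig = (2;(2))
  P = {1,6}:  v_{1} + v_{6} = 2·v_{4} — sig = (2;(2))
  P = {2,5}:  v_{2} + v_{5} = 2·v_{0} — sig = (2;(2))

so the primitive-relation signature multiset is
    |P|=2: 14 collections, coeffs (), (), (1), (1), (1), (1), (1), (1), (1), (1), (1,1), (2), (2), (2)


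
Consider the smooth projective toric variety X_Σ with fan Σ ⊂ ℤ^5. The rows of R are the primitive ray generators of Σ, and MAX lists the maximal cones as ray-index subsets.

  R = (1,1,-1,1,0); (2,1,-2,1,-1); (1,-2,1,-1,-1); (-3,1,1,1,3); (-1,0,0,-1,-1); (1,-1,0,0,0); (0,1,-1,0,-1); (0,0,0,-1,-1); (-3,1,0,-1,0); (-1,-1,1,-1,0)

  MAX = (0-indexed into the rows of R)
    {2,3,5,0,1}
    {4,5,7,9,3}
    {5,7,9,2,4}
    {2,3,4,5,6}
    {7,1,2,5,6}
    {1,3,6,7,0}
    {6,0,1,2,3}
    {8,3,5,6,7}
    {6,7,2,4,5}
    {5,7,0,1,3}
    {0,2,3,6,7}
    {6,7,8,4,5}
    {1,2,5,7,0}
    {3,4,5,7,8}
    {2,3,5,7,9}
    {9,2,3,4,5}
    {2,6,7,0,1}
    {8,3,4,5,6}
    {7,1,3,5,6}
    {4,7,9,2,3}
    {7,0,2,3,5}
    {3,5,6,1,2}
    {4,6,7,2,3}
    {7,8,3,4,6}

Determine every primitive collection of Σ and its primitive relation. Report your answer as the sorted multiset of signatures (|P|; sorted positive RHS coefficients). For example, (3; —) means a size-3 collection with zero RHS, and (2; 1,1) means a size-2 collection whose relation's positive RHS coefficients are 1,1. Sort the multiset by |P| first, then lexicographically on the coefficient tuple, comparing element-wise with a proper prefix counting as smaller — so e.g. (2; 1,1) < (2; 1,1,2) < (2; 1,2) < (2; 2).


Primitive collections (14):

  {0,9}:  v_{0} + v_{9} = 0 — sig = (2; —)
  {0,4}:  v_{0} + v_{4} = v_{6} — sig = (2; 1)
  {6,9}:  v_{6} + v_{9} = v_{4} — sig = (2; 1)
  {1,9}:  v_{1} + v_{9} = v_{5} + v_{6} — sig = (2; 1,1)
  {2,8}:  v_{2} + v_{8} = v_{4} + v_{9} — sig = (2; 1,1)
  {0,8}:  v_{0} + v_{8} = v_{3} + v_{5} + 2·v_{6} + v_{7} — sig = (2; 1,1,1,2)
  {8,9}:  v_{8} + v_{9} = v_{3} + 2·v_{4} + v_{5} + v_{7} — sig = (2; 1,1,1,2)
  {1,8}:  v_{1} + v_{8} = v_{3} + 2·v_{5} + 3·v_{6} + v_{7} — sig = (2; 1,1,2,3)
  {1,4}:  v_{1} + v_{4} = v_{5} + 2·v_{6} — sig = (2; 1,2)
  {0,5,6}:  v_{0} + v_{5} + v_{6} = v_{1} — sig = (3; 1)
  {1,2,3,7}:  v_{1} + v_{2} + v_{3} + v_{7} = 0 — sig = (4; —)
  {2,3,5,6,7}:  v_{2} + v_{3} + v_{5} + v_{6} + v_{7} = v_{9} — sig = (5; 1)
  {3,4,5,6,7}:  v_{3} + v_{4} + v_{5} + v_{6} + v_{7} = v_{8} — sig = (5; 1)
  {2,3,4,5,7}:  v_{2} + v_{3} + v_{4} + v_{5} + v_{7} = 2·v_{9} — sig = (5; 2)

Sorted signature multiset PRS(X):
    |P|=2: 9 collections, coeffs (), (1), (1), (1,1), (1,1), (1,1,1,2), (1,1,1,2), (1,1,2,3), (1,2)
    |P|=3: 1 collection, coeffs (1)
    |P|=4: 1 collection, coeffs ()
    |P|=5: 3 collections, coeffs (1), (1), (2)


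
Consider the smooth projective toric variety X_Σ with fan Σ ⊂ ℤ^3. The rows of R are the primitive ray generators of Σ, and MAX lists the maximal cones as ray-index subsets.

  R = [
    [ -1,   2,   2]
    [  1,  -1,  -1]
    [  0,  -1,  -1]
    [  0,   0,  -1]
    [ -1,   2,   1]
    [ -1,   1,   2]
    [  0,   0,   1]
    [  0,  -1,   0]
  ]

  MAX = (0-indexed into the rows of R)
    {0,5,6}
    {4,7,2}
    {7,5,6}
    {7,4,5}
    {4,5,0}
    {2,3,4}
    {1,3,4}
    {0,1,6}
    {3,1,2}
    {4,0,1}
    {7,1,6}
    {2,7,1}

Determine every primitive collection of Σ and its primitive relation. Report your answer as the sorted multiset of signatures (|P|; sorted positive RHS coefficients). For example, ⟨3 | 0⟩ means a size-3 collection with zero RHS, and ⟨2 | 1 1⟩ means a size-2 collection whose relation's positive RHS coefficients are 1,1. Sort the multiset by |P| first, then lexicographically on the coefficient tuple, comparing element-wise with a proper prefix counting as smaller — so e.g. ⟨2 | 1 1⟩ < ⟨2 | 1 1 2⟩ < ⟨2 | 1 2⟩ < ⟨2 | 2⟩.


12 minimal non-faces of Δ(Σ) (on 8 rays):

  {3,6}:  v_{3} + v_{6} = 0 — sig = ⟨2 | 0⟩
  {0,3}:  v_{0} + v_{3} = v_{4} — sig = ⟨2 | 1⟩
  {0,7}:  v_{0} + v_{7} = v_{5} — sig = ⟨2 | 1⟩
  {1,5}:  v_{1} + v_{5} = v_{6} — sig = ⟨2 | 1⟩
  {2,6}:  v_{2} + v_{6} = v_{7} — sig = ⟨2 | 1⟩
  {3,7}:  v_{3} + v_{7} = v_{2} — sig = ⟨2 | 1⟩
  {4,6}:  v_{4} + v_{6} = v_{0} — sig = ⟨2 | 1⟩
  {0,2}:  v_{0} + v_{2} = v_{4} + v_{7} — sig = ⟨2 | 1 1⟩
  {3,5}:  v_{3} + v_{5} = v_{4} + v_{7} — sig = ⟨2 | 1 1⟩
  {2,5}:  v_{2} + v_{5} = v_{4} + 2·v_{7} — sig = ⟨2 | 1 2⟩
  {1,4,7}:  v_{1} + v_{4} + v_{7} = 0 — sig = ⟨3 | 0⟩
  {1,2,4}:  v_{1} + v_{2} + v_{4} = v_{3} — sig = ⟨3 | 1⟩

Sorted signature multiset PRS(X):
    ⟨2 | 0⟩
    ⟨2 | 1⟩
    ⟨2 | 1⟩
    ⟨2 | 1⟩
    ⟨2 | 1⟩
    ⟨2 | 1⟩
    ⟨2 | 1⟩
    ⟨2 | 1 1⟩
    ⟨2 | 1 1⟩
    ⟨2 | 1 2⟩
    ⟨3 | 0⟩
    ⟨3 | 1⟩


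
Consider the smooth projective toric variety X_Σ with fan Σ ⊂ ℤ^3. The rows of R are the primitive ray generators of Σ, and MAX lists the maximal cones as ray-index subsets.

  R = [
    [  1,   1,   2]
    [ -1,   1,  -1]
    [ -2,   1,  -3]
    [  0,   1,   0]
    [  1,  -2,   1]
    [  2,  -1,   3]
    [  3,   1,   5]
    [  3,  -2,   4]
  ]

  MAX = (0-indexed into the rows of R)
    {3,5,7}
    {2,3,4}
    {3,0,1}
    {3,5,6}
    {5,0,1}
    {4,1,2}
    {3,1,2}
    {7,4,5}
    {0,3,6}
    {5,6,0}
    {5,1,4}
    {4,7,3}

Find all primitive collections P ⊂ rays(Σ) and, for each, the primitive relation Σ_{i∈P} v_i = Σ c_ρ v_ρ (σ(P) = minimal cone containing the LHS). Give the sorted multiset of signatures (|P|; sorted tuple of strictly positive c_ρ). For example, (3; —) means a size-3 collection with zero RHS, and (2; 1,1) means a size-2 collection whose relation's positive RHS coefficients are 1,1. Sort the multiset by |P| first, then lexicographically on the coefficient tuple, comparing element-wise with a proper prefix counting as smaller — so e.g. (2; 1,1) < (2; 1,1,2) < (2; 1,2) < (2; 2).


14 minimal non-faces of Δ(Σ) (on 8 rays):

  P = {2,5}:  v_{2} + v_{5} = 0  ⟹  sig = (2; —)
  P = {0,4}:  v_{0} + v_{4} = v_{5}  ⟹  sig = (2; 1)
  P = {1,7}:  v_{1} + v_{7} = v_{5}  ⟹  sig = (2; 1)
  P = {0,2}:  v_{0} + v_{2} = v_{1} + v_{3}  ⟹  sig = (2; 1,1)
  P = {2,6}:  v_{2} + v_{6} = v_{0} + v_{3}  ⟹  sig = (2; 1,1)
  P = {2,7}:  v_{2} + v_{7} = v_{3} + v_{4}  ⟹  sig = (2; 1,1)
  P = {0,7}:  v_{0} + v_{7} = v_{3} + 2·v_{5}  ⟹  sig = (2; 1,2)
  P = {4,6}:  v_{4} + v_{6} = v_{3} + 2·v_{5}  ⟹  sig = (2; 1,2)
  P = {1,6}:  v_{1} + v_{6} = 2·v_{0}  ⟹  sig = (2; 2)
  P = {6,7}:  v_{6} + v_{7} = 2·v_{3} + 3·v_{5}  ⟹  sig = (2; 2,3)
  P = {1,3,4}:  v_{1} + v_{3} + v_{4} = 0  ⟹  sig = (3; —)
  P = {0,3,5}:  v_{0} + v_{3} + v_{5} = v_{6}  ⟹  sig = (3; 1)
  P = {1,3,5}:  v_{1} + v_{3} + v_{5} = v_{0}  ⟹  sig = (3; 1)
  P = {3,4,5}:  v_{3} + v_{4} + v_{5} = v_{7}  ⟹  sig = (3; 1)

so the primitive-relation signature multiset is
[(2; —), (2; 1), (2; 1), (2; 1,1), (2; 1,1), (2; 1,1), (2; 1,2), (2; 1,2), (2; 2), (2; 2,3), (3; —), (3; 1), (3; 1), (3; 1)]


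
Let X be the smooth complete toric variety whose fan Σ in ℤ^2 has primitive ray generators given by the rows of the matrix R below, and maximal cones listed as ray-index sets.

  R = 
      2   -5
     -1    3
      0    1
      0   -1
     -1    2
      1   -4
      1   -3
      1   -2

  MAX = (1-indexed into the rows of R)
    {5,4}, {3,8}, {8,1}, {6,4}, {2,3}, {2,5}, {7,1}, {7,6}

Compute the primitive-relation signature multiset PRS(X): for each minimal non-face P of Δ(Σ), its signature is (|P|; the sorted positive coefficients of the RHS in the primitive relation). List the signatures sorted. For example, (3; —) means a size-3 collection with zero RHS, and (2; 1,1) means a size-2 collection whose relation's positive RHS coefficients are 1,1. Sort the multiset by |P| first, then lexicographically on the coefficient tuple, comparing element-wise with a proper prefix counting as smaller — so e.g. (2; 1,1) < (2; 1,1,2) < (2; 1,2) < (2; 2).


|primitive collections| = 20. Relations:

  {2,7}:  v_{2} + v_{7} = 0  ⇒ sig = (2; —)
  {3,4}:  v_{3} + v_{4} = 0  ⇒ sig = (2; —)
  {5,8}:  v_{5} + v_{8} = 0  ⇒ sig = (2; —)
  {1,2}:  v_{1} + v_{2} = v_{8}  ⇒ sig = (2; 1)
  {1,5}:  v_{1} + v_{5} = v_{7}  ⇒ sig = (2; 1)
  {2,4}:  v_{2} + v_{4} = v_{5}  ⇒ sig = (2; 1)
  {2,6}:  v_{2} + v_{6} = v_{4}  ⇒ sig = (2; 1)
  {2,8}:  v_{2} + v_{8} = v_{3}  ⇒ sig = (2; 1)
  {3,5}:  v_{3} + v_{5} = v_{2}  ⇒ sig = (2; 1)
  {3,6}:  v_{3} + v_{6} = v_{7}  ⇒ sig = (2; 1)
  {3,7}:  v_{3} + v_{7} = v_{8}  ⇒ sig = (2; 1)
  {4,7}:  v_{4} + v_{7} = v_{6}  ⇒ sig = (2; 1)
  {4,8}:  v_{4} + v_{8} = v_{7}  ⇒ sig = (2; 1)
  {5,7}:  v_{5} + v_{7} = v_{4}  ⇒ sig = (2; 1)
  {7,8}:  v_{7} + v_{8} = v_{1}  ⇒ sig = (2; 1)
  {1,3}:  v_{1} + v_{3} = 2·v_{8}  ⇒ sig = (2; 2)
  {1,4}:  v_{1} + v_{4} = 2·v_{7}  ⇒ sig = (2; 2)
  {5,6}:  v_{5} + v_{6} = 2·v_{4}  ⇒ sig = (2; 2)
  {6,8}:  v_{6} + v_{8} = 2·v_{7}  ⇒ sig = (2; 2)
  {1,6}:  v_{1} + v_{6} = 3·v_{7}  ⇒ sig = (2; 3)

Hence PRS(X_Σ) =
    (2; —)
    (2; —)
    (2; —)
    (2; 1)
    (2; 1)
    (2; 1)
    (2; 1)
    (2; 1)
    (2; 1)
    (2; 1)
    (2; 1)
    (2; 1)
    (2; 1)
    (2; 1)
    (2; 1)
    (2; 2)
    (2; 2)
    (2; 2)
    (2; 2)
    (2; 3)


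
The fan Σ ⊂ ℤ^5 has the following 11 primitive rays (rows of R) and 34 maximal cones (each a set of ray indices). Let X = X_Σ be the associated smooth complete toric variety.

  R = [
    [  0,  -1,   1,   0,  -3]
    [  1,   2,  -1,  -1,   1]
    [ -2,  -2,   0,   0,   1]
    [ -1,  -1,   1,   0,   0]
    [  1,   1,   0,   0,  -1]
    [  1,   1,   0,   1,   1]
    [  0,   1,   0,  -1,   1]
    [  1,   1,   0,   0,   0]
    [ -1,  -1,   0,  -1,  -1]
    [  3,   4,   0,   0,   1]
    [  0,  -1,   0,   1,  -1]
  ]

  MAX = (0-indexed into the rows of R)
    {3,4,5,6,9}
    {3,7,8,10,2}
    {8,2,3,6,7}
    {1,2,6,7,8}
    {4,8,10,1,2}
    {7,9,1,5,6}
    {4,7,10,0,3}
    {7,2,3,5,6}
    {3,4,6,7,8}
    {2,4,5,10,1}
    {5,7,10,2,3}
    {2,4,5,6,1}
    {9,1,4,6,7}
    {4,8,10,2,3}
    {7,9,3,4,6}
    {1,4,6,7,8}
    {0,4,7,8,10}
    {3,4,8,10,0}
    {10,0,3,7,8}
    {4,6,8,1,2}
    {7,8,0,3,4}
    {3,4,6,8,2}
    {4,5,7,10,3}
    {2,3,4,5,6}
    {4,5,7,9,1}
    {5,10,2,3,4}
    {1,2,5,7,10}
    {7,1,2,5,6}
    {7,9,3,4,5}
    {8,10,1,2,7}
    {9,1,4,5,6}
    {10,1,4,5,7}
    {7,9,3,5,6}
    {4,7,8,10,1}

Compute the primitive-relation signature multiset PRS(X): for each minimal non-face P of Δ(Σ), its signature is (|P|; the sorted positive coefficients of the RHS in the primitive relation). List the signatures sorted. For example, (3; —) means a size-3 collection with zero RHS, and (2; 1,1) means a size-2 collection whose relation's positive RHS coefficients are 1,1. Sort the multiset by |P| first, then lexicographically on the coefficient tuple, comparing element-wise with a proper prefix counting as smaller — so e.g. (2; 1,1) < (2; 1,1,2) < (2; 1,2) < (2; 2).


14 minimal non-faces of Δ(Σ) (on 11 rays):

  P={5,8}:  v_{5} + v_{8} = 0  →  sig = (2; —)
  P={6,10}:  v_{6} + v_{10} = 0  →  sig = (2; —)
  P={1,3}:  v_{1} + v_{3} = v_{6}  →  sig = (2; 1)
  P={2,9}:  v_{2} + v_{9} = v_{5} + v_{6}  →  sig = (2; 1,1)
  P={0,1}:  v_{0} + v_{1} = v_{4} + v_{7} + v_{8}  →  sig = (2; 1,1,1)
  P={0,2}:  v_{0} + v_{2} = v_{3} + v_{8} + v_{10}  →  sig = (2; 1,1,1)
  P={8,9}:  v_{8} + v_{9} = v_{4} + v_{6} + v_{7}  →  sig = (2; 1,1,1)
  P={9,10}:  v_{9} + v_{10} = v_{4} + v_{5} + v_{7}  →  sig = (2; 1,1,1)
  P={0,5}:  v_{0} + v_{5} = v_{3} + v_{4} + v_{7} + v_{10}  →  sig = (2; 1,1,1,1)
  P={0,6}:  v_{0} + v_{6} = v_{3} + v_{4} + v_{7} + v_{8}  →  sig = (2; 1,1,1,1)
  P={0,9}:  v_{0} + v_{9} = v_{3} + 2·v_{4} + 2·v_{7}  →  sig = (2; 1,2,2)
  P={2,4,7}:  v_{2} + v_{4} + v_{7} = 0  →  sig = (3; —)
  P={4,5,6,7}:  v_{4} + v_{5} + v_{6} + v_{7} = v_{9}  →  sig = (4; 1)
  P={3,4,7,8,10}:  v_{3} + v_{4} + v_{7} + v_{8} + v_{10} = v_{0}  →  sig = (5; 1)

Sorted signature multiset PRS(X):
[(2; —), (2; —), (2; 1), (2; 1,1), (2; 1,1,1), (2; 1,1,1), (2; 1,1,1), (2; 1,1,1), (2; 1,1,1,1), (2; 1,1,1,1), (2; 1,2,2), (3; —), (4; 1), (5; 1)]


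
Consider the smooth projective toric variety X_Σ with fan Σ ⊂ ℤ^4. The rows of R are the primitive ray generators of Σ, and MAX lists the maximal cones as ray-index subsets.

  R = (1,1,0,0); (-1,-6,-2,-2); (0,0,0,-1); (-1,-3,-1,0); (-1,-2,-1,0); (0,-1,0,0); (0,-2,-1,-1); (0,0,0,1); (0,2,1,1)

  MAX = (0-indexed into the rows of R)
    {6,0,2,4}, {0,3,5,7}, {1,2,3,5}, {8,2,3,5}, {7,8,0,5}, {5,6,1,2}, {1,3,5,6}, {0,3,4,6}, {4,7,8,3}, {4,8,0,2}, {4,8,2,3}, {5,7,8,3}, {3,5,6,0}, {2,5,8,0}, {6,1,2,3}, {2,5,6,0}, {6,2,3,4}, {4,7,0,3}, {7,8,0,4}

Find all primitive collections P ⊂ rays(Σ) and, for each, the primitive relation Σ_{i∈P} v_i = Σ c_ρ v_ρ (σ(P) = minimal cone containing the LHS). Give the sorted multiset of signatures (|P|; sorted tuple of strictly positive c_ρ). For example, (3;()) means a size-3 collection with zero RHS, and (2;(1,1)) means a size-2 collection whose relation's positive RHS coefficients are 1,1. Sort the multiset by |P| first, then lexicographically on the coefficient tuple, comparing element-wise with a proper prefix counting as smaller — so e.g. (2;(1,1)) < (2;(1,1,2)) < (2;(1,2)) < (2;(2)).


Primitive collections (11):

  P={2,7}:  v_{2} + v_{7} = 0  ⇒ sig = (2;())
  P={6,8}:  v_{6} + v_{8} = 0  ⇒ sig = (2;())
  P={4,5}:  v_{4} + v_{5} = v_{3}  ⇒ sig = (2;(1))
  P={6,7}:  v_{6} + v_{7} = v_{0} + v_{3}  ⇒ sig = (2;(1,1))
  P={1,7}:  v_{1} + v_{7} = v_{3} + v_{5} + v_{6}  ⇒ sig = (2;(1,1,1))
  P={1,8}:  v_{1} + v_{8} = v_{2} + v_{3} + v_{5}  ⇒ sig = (2;(1,1,1))
  P={1,4}:  v_{1} + v_{4} = v_{2} + 2·v_{3} + v_{6}  ⇒ sig = (2;(1,1,2))
  P={0,1}:  v_{0} + v_{1} = v_{5} + 2·v_{6}  ⇒ sig = (2;(1,2))
  P={0,2,3}:  v_{0} + v_{2} + v_{3} = v_{6}  ⇒ sig = (3;(1))
  P={0,3,8}:  v_{0} + v_{3} + v_{8} = v_{7}  ⇒ sig = (3;(1))
  P={2,3,5,6}:  v_{2} + v_{3} + v_{5} + v_{6} = v_{1}  ⇒ sig = (4;(1))

Signatures (|P|; sorted positive RHS coefficients), sorted:
    (2;())
    (2;())
    (2;(1))
    (2;(1,1))
    (2;(1,1,1))
    (2;(1,1,1))
    (2;(1,1,2))
    (2;(1,2))
    (3;(1))
    (3;(1))
    (4;(1))


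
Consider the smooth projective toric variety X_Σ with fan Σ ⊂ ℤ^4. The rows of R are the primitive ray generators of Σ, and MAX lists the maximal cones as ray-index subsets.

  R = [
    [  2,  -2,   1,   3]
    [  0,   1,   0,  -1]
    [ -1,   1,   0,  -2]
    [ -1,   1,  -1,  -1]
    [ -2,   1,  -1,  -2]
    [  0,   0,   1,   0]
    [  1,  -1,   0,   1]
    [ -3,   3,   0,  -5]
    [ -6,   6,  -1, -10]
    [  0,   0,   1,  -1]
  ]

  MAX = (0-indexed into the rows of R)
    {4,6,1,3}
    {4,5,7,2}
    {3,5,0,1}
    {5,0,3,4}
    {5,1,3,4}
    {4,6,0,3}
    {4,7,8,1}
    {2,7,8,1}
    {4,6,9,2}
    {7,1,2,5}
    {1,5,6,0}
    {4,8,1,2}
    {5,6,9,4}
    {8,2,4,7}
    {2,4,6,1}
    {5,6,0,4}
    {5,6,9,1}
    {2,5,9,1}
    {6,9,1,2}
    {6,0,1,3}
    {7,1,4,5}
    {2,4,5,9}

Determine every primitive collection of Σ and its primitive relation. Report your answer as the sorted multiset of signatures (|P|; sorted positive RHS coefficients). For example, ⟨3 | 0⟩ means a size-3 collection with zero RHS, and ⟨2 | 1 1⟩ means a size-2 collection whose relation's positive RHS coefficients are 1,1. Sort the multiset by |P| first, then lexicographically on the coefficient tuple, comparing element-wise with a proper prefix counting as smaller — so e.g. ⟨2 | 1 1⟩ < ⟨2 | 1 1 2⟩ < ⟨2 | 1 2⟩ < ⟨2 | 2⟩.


Δ(Σ) — 10 vertices, 20 min non-faces:

  {3,9}:  v_{3} + v_{9} = v_{2}  so sig = ⟨2 | 1⟩
  {0,2}:  v_{0} + v_{2} = v_{5} + v_{6}  so sig = ⟨2 | 1 1⟩
  {0,7}:  v_{0} + v_{7} = v_{2} + v_{5}  so sig = ⟨2 | 1 1⟩
  {0,8}:  v_{0} + v_{8} = v_{2} + v_{7}  so sig = ⟨2 | 1 1⟩
  {2,3}:  v_{2} + v_{3} = v_{1} + v_{4}  so sig = ⟨2 | 1 1⟩
  {6,8}:  v_{6} + v_{8} = v_{1} + 3·v_{2} + v_{4}  so sig = ⟨2 | 1 1 3⟩
  {3,7}:  v_{3} + v_{7} = 2·v_{1} + 2·v_{4} + v_{5}  so sig = ⟨2 | 1 2 2⟩
  {3,8}:  v_{3} + v_{8} = 2·v_{1} + 2·v_{4} + v_{7}  so sig = ⟨2 | 1 2 2⟩
  {7,9}:  v_{7} + v_{9} = 3·v_{2} + v_{5}  so sig = ⟨2 | 1 3⟩
  {8,9}:  v_{8} + v_{9} = 3·v_{2} + v_{7}  so sig = ⟨2 | 1 3⟩
  {5,8}:  v_{5} + v_{8} = 2·v_{7}  so sig = ⟨2 | 2⟩
  {6,7}:  v_{6} + v_{7} = 2·v_{2}  so sig = ⟨2 | 2⟩
  {0,9}:  v_{0} + v_{9} = 2·v_{5} + 2·v_{6}  so sig = ⟨2 | 2 2⟩
  {0,1,4}:  v_{0} + v_{1} + v_{4} = 0  so sig = ⟨3 | 0⟩
  {3,5,6}:  v_{3} + v_{5} + v_{6} = 0  so sig = ⟨3 | 0⟩
  {2,5,6}:  v_{2} + v_{5} + v_{6} = v_{9}  so sig = ⟨3 | 1⟩
  {1,4,9}:  v_{1} + v_{4} + v_{9} = 2·v_{2}  so sig = ⟨3 | 2⟩
  {1,2,4,5}:  v_{1} + v_{2} + v_{4} + v_{5} = v_{7}  so sig = ⟨4 | 1⟩
  {1,2,4,7}:  v_{1} + v_{2} + v_{4} + v_{7} = v_{8}  so sig = ⟨4 | 1⟩
  {1,4,5,6}:  v_{1} + v_{4} + v_{5} + v_{6} = v_{2}  so sig = ⟨4 | 1⟩

so the primitive-relation signature multiset is
    |P|=2: 13 collections, coeffs (1), (1,1), (1,1), (1,1), (1,1), (1,1,3), (1,2,2), (1,2,2), (1,3), (1,3), (2), (2), (2,2)
    |P|=3: 4 collections, coeffs (), (), (1), (2)
    |P|=4: 3 collections, coeffs (1), (1), (1)


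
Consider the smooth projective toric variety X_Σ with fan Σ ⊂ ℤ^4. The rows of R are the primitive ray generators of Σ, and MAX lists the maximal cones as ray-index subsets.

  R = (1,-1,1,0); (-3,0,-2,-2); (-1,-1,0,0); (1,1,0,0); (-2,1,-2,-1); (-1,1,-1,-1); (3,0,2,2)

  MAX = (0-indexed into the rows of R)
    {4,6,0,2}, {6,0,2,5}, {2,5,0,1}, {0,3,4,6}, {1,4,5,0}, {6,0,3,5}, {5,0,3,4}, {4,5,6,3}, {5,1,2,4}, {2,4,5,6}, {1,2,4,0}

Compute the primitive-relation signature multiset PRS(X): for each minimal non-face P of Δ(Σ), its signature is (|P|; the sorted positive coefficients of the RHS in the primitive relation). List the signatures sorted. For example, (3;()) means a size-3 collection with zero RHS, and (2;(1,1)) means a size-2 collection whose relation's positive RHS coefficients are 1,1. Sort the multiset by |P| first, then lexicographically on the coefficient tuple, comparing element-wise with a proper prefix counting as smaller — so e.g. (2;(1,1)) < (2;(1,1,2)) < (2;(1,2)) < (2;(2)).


Σ has 5 primitive collections:

  • {1,6}:  v_{1} + v_{6} = 0  so sig = (2;())
  • {2,3}:  v_{2} + v_{3} = 0  so sig = (2;())
  • {1,3}:  v_{1} + v_{3} = v_{0} + v_{4} + v_{5}  so sig = (2;(1,1,1))
  • {0,2,4,5}:  v_{0} + v_{2} + v_{4} + v_{5} = v_{1}  so sig = (4;(1))
  • {0,4,5,6}:  v_{0} + v_{4} + v_{5} + v_{6} = v_{3}  so sig = (4;(1))

Hence PRS(X_Σ) =
    (2;())
    (2;())
    (2;(1,1,1))
    (4;(1))
    (4;(1))


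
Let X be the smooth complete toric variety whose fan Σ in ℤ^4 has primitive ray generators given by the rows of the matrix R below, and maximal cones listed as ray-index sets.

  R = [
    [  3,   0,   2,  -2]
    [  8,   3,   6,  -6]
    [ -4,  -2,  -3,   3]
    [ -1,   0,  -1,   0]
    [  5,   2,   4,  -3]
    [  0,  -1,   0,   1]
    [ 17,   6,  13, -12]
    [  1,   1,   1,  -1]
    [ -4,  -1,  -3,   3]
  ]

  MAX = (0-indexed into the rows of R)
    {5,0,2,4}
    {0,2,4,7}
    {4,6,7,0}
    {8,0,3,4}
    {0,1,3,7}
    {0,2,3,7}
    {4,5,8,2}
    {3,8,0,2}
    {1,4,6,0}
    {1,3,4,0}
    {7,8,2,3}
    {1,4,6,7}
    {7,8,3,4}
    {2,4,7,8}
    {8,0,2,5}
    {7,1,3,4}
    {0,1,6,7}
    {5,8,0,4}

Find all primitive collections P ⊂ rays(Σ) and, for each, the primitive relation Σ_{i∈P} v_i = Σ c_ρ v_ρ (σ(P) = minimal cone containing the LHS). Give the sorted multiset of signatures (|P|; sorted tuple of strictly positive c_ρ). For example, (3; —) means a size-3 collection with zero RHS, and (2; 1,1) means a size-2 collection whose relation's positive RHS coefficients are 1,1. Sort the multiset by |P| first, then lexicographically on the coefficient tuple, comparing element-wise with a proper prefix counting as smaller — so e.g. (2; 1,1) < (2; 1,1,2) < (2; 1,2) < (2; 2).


The 14 primitive collections of Σ (r=9, n=4):

  P={1,2}:  v_{1} + v_{2} = v_{0} + v_{7}  →  sig = (2; 1,1)
  P={1,5}:  v_{1} + v_{5} = v_{0} + v_{4}  →  sig = (2; 1,1)
  P={1,8}:  v_{1} + v_{8} = v_{3} + v_{4}  →  sig = (2; 1,1)
  P={3,5}:  v_{3} + v_{5} = v_{0} + v_{8}  →  sig = (2; 1,1)
  P={5,7}:  v_{5} + v_{7} = v_{2} + v_{4}  →  sig = (2; 1,1)
  P={6,8}:  v_{6} + v_{8} = v_{1} + v_{4}  →  sig = (2; 1,1)
  P={2,6}:  v_{2} + v_{6} = 2·v_{0} + v_{4} + 2·v_{7}  →  sig = (2; 1,2,2)
  P={5,6}:  v_{5} + v_{6} = 2·v_{0} + 2·v_{4} + v_{7}  →  sig = (2; 1,2,2)
  P={3,6}:  v_{3} + v_{6} = 2·v_{1}  →  sig = (2; 2)
  P={0,7,8}:  v_{0} + v_{7} + v_{8} = 0  →  sig = (3; —)
  P={2,3,4}:  v_{2} + v_{3} + v_{4} = 0  →  sig = (3; —)
  P={0,1,4,7}:  v_{0} + v_{1} + v_{4} + v_{7} = v_{6}  →  sig = (4; 1)
  P={0,2,4,8}:  v_{0} + v_{2} + v_{4} + v_{8} = v_{5}  →  sig = (4; 1)
  P={0,3,4,7}:  v_{0} + v_{3} + v_{4} + v_{7} = v_{1}  →  sig = (4; 1)

so the primitive-relation signature multiset is
    |P|=2: 9 collections, coeffs (1,1), (1,1), (1,1), (1,1), (1,1), (1,1), (1,2,2), (1,2,2), (2)
    |P|=3: 2 collections, coeffs (), ()
    |P|=4: 3 collections, coeffs (1), (1), (1)


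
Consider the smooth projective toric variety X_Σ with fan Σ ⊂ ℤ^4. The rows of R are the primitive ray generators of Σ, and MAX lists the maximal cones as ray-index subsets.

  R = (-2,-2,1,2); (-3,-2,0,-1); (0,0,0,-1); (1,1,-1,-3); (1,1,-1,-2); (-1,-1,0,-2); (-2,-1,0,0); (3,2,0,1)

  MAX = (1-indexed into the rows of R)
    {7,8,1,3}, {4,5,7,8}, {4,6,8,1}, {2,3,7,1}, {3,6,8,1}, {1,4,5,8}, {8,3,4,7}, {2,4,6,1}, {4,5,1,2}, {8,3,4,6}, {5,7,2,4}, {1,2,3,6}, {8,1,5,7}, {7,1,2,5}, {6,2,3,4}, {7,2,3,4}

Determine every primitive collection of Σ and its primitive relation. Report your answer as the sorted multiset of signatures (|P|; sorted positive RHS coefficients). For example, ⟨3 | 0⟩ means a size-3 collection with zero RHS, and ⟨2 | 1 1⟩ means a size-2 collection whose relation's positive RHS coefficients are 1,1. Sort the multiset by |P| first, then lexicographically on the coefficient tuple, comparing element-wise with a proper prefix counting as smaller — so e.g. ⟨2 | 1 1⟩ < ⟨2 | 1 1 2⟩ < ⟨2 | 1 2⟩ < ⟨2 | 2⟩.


Primitive collections (6):

  {2,8}:  v_{2} + v_{8} = 0  so sig = ⟨2 | 0⟩
  {3,5}:  v_{3} + v_{5} = v_{4}  so sig = ⟨2 | 1⟩
  {6,7}:  v_{6} + v_{7} = v_{2} + v_{3}  so sig = ⟨2 | 1 1⟩
  {5,6}:  v_{5} + v_{6} = v_{1} + 2·v_{4}  so sig = ⟨2 | 1 2⟩
  {1,3,4}:  v_{1} + v_{3} + v_{4} = v_{6}  so sig = ⟨3 | 1⟩
  {1,4,7}:  v_{1} + v_{4} + v_{7} = v_{2}  so sig = ⟨3 | 1⟩

so the primitive-relation signature multiset is
[⟨2 | 0⟩, ⟨2 | 1⟩, ⟨2 | 1 1⟩, ⟨2 | 1 2⟩, ⟨3 | 1⟩, ⟨3 | 1⟩]


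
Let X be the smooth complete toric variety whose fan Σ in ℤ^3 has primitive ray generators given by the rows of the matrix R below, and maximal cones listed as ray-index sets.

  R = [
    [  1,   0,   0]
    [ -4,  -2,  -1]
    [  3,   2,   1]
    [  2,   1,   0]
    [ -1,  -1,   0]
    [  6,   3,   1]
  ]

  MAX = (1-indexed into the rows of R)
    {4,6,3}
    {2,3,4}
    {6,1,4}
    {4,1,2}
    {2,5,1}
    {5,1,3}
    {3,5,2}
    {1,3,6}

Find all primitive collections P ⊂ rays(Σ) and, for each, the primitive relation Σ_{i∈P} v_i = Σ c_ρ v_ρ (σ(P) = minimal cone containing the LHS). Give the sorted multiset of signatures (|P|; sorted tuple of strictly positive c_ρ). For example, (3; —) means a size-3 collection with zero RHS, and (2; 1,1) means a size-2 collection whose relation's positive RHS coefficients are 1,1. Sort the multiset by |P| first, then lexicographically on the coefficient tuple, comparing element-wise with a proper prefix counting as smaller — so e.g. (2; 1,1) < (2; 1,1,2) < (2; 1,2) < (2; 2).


5 minimal non-faces of Δ(Σ) (on 6 rays):

  • {2,6}:  v_{2} + v_{6} = v_{4}  ⟹  sig = (2; 1)
  • {4,5}:  v_{4} + v_{5} = v_{1}  ⟹  sig = (2; 1)
  • {5,6}:  v_{5} + v_{6} = 2·v_{1} + v_{3}  ⟹  sig = (2; 1,2)
  • {1,2,3}:  v_{1} + v_{2} + v_{3} = 0  ⟹  sig = (3; —)
  • {1,3,4}:  v_{1} + v_{3} + v_{4} = v_{6}  ⟹  sig = (3; 1)

so the primitive-relation signature multiset is
[(2; 1), (2; 1), (2; 1,2), (3; —), (3; 1)]


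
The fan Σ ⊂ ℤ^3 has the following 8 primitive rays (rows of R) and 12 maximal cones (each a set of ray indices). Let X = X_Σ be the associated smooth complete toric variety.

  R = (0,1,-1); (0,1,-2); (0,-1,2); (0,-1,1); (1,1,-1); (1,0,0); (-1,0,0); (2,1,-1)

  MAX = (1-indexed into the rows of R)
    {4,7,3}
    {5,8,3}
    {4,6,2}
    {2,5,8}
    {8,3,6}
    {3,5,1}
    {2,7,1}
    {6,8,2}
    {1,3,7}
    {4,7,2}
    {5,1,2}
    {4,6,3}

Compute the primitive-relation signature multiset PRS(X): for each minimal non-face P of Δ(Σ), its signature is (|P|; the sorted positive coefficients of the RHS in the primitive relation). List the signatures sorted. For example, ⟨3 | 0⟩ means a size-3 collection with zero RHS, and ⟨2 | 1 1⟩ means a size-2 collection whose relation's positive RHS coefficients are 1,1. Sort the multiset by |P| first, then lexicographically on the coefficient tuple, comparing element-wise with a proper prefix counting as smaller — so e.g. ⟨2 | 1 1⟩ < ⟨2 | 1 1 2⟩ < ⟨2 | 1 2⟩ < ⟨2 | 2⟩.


The 10 primitive collections of Σ (r=8, n=3):

  P={1,4}:  v_{1} + v_{4} = 0  so sig = ⟨2 | 0⟩
  P={2,3}:  v_{2} + v_{3} = 0  so sig = ⟨2 | 0⟩
  P={6,7}:  v_{6} + v_{7} = 0  so sig = ⟨2 | 0⟩
  P={1,6}:  v_{1} + v_{6} = v_{5}  so sig = ⟨2 | 1⟩
  P={4,5}:  v_{4} + v_{5} = v_{6}  so sig = ⟨2 | 1⟩
  P={5,6}:  v_{5} + v_{6} = v_{8}  so sig = ⟨2 | 1⟩
  P={5,7}:  v_{5} + v_{7} = v_{1}  so sig = ⟨2 | 1⟩
  P={7,8}:  v_{7} + v_{8} = v_{5}  so sig = ⟨2 | 1⟩
  P={1,8}:  v_{1} + v_{8} = 2·v_{5}  so sig = ⟨2 | 2⟩
  P={4,8}:  v_{4} + v_{8} = 2·v_{6}  so sig = ⟨2 | 2⟩

Sorted signature multiset PRS(X):
{ ⟨2 | 0⟩ ×3,  ⟨2 | 1⟩ ×5,  ⟨2 | 2⟩ ×2 }


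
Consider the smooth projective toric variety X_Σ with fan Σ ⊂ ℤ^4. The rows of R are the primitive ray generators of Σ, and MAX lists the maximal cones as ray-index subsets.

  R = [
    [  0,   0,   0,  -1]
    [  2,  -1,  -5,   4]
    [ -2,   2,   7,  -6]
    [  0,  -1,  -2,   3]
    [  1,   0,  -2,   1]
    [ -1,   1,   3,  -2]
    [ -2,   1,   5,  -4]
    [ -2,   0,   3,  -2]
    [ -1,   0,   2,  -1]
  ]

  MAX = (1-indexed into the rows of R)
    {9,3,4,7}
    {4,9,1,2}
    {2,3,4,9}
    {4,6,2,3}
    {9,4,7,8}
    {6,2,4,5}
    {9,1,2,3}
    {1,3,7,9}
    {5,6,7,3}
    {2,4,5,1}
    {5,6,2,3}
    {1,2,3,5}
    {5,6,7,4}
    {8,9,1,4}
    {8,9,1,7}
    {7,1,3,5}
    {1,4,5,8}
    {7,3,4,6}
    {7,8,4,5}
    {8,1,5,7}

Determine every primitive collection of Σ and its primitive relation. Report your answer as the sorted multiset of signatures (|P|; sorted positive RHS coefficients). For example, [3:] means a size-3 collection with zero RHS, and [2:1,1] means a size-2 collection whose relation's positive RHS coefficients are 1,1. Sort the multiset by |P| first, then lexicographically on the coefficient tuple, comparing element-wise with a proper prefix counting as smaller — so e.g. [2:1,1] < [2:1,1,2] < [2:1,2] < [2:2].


Minimal non-faces — 10 found among 9 rays, 20 max cones:

  • {2,7}:  v_{2} + v_{7} = 0  so sig = [2:]
  • {5,9}:  v_{5} + v_{9} = 0  so sig = [2:]
  • {1,6}:  v_{1} + v_{6} = v_{5} + v_{7}  so sig = [2:1,1]
  • {2,8}:  v_{2} + v_{8} = v_{1} + v_{4}  so sig = [2:1,1]
  • {6,9}:  v_{6} + v_{9} = v_{3} + v_{4}  so sig = [2:1,1]
  • {6,8}:  v_{6} + v_{8} = v_{4} + v_{5} + 2·v_{7}  so sig = [2:1,1,2]
  • {3,8}:  v_{3} + v_{8} = 2·v_{7}  so sig = [2:2]
  • {1,3,4}:  v_{1} + v_{3} + v_{4} = v_{7}  so sig = [3:1]
  • {1,4,7}:  v_{1} + v_{4} + v_{7} = v_{8}  so sig = [3:1]
  • {3,4,5}:  v_{3} + v_{4} + v_{5} = v_{6}  so sig = [3:1]

Signatures (|P|; sorted positive RHS coefficients), sorted:
[[2:], [2:], [2:1,1], [2:1,1], [2:1,1], [2:1,1,2], [2:2], [3:1], [3:1], [3:1]]
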